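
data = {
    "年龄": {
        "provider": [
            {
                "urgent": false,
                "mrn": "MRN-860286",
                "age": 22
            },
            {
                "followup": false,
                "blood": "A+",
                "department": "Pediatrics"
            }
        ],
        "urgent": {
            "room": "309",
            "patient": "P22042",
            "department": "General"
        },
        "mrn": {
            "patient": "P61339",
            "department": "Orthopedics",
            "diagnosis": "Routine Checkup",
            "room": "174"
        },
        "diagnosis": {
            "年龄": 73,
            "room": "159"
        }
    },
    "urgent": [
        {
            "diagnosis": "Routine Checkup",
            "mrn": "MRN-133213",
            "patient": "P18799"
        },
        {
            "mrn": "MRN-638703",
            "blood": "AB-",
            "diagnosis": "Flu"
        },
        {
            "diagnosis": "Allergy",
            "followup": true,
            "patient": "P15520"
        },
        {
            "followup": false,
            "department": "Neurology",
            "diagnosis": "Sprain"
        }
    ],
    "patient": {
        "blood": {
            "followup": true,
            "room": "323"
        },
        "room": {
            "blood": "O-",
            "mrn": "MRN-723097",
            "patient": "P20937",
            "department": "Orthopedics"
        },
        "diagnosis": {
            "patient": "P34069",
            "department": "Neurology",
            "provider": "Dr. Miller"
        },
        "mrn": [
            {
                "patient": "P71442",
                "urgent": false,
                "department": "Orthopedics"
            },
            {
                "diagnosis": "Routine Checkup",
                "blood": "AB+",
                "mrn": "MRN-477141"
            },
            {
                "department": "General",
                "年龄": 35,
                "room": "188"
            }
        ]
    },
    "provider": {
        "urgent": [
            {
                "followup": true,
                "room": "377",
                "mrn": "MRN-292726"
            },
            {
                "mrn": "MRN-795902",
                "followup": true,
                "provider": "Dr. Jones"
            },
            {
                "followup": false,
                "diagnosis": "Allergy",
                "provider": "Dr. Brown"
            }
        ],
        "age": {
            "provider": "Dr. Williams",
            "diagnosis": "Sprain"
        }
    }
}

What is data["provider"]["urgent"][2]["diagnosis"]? "Allergy"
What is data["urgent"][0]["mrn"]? "MRN-133213"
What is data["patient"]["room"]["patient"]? "P20937"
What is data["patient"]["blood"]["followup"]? True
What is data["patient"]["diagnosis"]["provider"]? "Dr. Miller"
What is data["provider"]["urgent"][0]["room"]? "377"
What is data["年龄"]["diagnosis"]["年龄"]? 73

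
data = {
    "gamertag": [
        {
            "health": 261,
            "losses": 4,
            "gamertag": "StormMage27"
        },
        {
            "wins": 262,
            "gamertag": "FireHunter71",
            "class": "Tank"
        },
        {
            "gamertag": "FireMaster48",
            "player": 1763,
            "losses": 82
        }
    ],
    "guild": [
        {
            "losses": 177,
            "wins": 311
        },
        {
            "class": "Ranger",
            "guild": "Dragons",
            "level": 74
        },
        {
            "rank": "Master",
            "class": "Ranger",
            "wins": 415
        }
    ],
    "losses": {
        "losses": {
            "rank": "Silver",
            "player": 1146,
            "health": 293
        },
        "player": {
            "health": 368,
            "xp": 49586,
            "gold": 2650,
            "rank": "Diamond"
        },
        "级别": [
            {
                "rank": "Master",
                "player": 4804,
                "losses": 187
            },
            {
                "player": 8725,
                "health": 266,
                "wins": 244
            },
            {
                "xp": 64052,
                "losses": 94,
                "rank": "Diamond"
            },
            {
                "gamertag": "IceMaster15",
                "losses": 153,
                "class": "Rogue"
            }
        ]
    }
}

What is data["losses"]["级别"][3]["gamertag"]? "IceMaster15"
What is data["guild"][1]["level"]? 74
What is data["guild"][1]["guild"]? "Dragons"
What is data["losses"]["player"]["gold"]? 2650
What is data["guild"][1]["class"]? "Ranger"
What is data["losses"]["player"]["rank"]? "Diamond"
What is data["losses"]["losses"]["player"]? 1146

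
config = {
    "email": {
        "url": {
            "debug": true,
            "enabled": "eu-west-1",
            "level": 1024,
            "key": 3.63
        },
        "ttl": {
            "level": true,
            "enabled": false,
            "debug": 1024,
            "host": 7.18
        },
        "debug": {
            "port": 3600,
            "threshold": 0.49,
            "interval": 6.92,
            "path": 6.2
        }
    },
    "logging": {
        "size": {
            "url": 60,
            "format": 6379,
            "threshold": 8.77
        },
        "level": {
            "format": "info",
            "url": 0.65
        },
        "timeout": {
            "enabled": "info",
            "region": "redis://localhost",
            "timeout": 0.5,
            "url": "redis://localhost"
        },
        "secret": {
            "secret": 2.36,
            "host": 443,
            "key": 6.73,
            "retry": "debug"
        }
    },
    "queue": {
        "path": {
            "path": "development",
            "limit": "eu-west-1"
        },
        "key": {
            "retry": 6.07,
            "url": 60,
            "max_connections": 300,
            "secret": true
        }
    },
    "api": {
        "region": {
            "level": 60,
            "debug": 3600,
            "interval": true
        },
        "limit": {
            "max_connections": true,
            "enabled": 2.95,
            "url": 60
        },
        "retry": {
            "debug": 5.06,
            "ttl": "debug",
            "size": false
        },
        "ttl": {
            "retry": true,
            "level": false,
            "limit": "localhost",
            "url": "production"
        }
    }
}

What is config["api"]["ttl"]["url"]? "production"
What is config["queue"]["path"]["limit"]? "eu-west-1"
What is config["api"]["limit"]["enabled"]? 2.95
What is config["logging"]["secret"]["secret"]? 2.36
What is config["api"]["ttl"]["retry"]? True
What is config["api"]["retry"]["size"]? False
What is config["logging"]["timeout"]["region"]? "redis://localhost"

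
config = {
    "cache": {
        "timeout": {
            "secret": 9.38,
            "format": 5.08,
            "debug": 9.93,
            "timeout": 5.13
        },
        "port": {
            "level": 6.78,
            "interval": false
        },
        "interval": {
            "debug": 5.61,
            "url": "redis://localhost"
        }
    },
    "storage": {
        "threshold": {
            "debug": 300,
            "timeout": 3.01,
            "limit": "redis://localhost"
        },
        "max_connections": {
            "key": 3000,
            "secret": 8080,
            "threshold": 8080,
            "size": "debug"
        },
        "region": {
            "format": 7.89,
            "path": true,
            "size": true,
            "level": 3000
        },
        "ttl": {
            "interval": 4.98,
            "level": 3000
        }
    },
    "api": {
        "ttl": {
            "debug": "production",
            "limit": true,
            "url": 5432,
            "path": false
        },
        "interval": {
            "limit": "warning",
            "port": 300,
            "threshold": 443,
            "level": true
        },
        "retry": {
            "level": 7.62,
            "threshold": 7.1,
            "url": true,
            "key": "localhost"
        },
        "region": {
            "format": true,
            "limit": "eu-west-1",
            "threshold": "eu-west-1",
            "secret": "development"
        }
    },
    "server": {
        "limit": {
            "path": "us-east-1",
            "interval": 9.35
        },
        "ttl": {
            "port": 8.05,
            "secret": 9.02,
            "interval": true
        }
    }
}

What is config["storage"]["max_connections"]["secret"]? 8080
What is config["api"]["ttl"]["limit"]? True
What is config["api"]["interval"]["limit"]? "warning"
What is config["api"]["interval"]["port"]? 300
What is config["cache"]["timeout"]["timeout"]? 5.13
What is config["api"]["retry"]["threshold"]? 7.1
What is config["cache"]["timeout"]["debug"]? 9.93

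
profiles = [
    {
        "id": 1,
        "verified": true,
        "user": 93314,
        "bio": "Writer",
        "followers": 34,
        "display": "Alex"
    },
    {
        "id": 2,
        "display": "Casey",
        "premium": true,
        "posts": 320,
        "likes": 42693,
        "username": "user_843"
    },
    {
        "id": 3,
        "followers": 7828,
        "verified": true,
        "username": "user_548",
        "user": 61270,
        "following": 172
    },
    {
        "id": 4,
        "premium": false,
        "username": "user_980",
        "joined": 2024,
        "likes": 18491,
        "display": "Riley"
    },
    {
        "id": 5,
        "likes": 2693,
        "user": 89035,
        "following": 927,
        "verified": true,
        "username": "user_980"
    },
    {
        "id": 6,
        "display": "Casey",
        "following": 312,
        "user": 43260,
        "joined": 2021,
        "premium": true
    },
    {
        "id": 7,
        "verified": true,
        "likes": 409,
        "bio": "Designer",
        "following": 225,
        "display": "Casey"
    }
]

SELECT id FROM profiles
[1, 2, 3, 4, 5, 6, 7]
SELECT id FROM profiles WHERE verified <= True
[1, 3, 5, 7]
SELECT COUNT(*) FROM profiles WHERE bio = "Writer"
1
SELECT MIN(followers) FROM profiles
34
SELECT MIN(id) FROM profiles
1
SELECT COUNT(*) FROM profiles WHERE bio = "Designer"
1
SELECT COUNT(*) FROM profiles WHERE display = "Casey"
3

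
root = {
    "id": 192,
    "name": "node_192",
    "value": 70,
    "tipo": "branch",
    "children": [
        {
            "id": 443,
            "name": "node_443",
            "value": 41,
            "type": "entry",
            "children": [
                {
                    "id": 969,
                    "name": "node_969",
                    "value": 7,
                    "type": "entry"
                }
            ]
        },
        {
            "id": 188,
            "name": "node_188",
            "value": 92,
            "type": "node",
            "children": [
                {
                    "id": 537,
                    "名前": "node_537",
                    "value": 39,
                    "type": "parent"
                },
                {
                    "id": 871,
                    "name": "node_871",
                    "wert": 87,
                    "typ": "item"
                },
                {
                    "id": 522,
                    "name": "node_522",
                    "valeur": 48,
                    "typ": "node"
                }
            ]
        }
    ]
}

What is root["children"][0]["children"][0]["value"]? 7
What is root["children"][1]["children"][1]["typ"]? "item"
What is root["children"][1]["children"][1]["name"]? "node_871"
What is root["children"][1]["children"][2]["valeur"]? 48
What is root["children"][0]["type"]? "entry"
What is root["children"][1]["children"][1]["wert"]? 87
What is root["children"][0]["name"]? "node_443"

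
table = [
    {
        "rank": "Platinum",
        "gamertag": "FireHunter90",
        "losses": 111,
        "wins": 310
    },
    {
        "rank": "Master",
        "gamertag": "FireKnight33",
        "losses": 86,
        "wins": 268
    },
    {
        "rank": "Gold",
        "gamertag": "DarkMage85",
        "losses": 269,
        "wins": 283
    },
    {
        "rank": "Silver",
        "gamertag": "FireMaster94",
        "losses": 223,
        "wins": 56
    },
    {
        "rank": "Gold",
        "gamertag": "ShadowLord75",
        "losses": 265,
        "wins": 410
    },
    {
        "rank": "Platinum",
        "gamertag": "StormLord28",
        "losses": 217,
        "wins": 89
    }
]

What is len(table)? 6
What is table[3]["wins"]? 56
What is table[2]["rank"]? "Gold"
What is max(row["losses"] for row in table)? 269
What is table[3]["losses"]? 223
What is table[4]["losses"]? 265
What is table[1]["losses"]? 86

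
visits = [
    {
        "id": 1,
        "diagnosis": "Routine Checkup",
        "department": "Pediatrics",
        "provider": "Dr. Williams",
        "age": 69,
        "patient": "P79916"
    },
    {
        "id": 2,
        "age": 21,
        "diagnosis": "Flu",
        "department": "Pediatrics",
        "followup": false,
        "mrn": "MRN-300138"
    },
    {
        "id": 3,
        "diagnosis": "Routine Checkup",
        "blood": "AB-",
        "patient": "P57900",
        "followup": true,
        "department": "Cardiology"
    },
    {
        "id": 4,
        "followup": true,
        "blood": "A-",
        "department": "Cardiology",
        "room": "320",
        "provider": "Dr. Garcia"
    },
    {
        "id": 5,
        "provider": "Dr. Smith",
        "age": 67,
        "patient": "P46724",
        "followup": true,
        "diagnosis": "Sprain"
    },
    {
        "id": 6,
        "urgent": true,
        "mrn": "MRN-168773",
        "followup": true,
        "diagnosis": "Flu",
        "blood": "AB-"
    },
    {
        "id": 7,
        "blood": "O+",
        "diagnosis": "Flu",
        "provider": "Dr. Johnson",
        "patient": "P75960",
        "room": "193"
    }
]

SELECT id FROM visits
[1, 2, 3, 4, 5, 6, 7]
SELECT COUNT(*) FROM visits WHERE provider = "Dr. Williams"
1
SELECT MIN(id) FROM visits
1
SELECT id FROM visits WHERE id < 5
[1, 2, 3, 4]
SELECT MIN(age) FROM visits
21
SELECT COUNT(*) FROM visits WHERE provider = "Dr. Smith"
1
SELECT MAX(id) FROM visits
7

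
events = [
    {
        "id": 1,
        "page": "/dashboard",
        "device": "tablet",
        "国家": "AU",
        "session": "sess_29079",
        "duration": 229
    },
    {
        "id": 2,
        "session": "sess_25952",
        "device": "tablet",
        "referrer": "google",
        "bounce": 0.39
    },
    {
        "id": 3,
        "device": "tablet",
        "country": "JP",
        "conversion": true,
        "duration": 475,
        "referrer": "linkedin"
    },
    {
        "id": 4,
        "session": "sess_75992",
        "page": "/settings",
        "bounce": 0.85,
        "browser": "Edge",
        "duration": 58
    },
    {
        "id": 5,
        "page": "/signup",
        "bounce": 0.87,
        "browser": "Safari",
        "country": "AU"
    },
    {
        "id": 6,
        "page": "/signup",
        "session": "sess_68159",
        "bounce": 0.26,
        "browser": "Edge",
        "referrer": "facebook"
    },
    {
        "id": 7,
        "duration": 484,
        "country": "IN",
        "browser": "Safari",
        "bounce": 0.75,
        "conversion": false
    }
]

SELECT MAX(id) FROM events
7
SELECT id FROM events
[1, 2, 3, 4, 5, 6, 7]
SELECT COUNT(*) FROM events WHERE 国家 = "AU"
1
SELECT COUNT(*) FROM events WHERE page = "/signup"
2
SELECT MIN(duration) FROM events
58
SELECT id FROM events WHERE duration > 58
[1, 3, 7]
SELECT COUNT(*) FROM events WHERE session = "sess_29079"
1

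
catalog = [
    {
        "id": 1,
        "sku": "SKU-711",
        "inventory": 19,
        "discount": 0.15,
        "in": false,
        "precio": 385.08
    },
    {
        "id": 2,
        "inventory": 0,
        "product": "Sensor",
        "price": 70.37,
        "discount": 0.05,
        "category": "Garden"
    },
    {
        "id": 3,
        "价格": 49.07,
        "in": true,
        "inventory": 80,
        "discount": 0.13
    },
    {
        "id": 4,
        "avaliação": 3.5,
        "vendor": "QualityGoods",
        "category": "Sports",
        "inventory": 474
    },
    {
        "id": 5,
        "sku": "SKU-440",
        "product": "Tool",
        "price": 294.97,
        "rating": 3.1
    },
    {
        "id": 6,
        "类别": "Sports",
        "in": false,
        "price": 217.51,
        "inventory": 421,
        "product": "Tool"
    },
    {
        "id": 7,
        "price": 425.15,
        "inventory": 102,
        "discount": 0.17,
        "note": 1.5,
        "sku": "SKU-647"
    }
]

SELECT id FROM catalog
[1, 2, 3, 4, 5, 6, 7]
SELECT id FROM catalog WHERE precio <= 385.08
[1]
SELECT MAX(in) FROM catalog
True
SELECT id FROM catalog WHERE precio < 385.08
[]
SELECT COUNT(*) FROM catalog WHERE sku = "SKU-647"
1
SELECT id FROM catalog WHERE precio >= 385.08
[1]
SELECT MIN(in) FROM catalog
False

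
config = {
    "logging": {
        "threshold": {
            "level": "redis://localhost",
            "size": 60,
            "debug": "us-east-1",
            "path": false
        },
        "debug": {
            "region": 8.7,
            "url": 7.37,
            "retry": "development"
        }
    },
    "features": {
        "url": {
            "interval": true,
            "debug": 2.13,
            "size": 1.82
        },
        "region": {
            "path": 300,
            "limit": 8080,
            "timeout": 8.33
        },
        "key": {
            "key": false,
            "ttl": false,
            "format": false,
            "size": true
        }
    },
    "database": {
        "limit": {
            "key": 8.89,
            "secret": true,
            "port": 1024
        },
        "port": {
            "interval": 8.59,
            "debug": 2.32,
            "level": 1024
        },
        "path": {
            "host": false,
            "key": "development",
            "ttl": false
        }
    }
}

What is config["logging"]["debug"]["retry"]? "development"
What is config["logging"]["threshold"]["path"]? False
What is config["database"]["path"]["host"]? False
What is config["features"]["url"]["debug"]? 2.13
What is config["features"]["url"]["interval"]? True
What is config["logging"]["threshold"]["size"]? 60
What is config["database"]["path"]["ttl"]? False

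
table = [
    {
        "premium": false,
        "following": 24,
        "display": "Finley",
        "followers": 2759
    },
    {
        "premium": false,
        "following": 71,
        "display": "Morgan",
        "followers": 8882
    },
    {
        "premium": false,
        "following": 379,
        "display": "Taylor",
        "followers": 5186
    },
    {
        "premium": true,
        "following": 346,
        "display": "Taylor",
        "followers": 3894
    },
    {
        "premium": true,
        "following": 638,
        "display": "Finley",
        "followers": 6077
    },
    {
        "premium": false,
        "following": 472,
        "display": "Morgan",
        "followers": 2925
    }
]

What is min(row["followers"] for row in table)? 2759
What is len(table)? 6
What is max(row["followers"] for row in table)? 8882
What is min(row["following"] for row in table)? 24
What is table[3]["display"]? "Taylor"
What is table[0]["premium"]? False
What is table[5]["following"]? 472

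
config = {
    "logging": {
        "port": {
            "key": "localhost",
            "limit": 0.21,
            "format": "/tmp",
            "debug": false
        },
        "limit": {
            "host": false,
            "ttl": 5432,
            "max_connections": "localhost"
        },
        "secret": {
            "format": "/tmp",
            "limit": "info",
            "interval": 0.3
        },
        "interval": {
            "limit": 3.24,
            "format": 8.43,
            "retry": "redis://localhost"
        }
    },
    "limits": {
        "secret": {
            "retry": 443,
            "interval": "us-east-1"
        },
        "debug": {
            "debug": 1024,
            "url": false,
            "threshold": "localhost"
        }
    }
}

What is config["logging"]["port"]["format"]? "/tmp"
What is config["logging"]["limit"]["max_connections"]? "localhost"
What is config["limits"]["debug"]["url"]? False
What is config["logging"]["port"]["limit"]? 0.21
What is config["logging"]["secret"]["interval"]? 0.3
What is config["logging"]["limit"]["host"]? False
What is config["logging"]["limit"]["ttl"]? 5432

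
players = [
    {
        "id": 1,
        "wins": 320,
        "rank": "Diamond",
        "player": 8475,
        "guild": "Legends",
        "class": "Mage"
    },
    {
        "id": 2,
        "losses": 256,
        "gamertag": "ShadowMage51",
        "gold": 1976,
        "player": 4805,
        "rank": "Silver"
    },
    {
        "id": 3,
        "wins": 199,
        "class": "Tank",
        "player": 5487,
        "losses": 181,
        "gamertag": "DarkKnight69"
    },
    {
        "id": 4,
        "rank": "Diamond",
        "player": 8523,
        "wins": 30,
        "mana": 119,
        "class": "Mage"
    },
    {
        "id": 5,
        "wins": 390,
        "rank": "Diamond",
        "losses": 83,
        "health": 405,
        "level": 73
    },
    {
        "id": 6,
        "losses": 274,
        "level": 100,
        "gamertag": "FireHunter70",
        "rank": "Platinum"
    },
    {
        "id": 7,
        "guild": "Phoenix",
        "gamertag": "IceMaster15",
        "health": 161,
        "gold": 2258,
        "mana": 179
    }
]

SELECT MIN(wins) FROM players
30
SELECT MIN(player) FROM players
4805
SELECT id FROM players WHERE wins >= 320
[1, 5]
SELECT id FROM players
[1, 2, 3, 4, 5, 6, 7]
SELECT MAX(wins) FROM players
390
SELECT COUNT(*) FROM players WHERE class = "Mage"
2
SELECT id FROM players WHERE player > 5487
[1, 4]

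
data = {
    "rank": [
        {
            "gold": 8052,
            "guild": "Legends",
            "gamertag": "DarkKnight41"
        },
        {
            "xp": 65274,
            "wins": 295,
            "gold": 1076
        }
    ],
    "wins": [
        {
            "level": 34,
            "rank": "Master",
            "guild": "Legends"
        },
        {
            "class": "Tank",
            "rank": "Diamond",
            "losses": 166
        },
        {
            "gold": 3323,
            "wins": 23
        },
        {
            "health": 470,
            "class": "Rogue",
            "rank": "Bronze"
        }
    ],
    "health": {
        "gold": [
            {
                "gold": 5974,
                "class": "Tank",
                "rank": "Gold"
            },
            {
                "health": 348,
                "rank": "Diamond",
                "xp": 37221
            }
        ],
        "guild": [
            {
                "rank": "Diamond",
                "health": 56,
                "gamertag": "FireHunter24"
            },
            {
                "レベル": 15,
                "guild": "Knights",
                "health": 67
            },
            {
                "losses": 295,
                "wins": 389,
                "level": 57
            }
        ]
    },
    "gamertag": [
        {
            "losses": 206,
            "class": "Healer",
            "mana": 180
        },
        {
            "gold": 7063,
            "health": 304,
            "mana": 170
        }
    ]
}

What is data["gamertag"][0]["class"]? "Healer"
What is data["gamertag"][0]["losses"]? 206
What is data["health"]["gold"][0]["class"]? "Tank"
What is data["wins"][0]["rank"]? "Master"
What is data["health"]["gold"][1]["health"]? 348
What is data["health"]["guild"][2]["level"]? 57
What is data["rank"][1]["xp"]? 65274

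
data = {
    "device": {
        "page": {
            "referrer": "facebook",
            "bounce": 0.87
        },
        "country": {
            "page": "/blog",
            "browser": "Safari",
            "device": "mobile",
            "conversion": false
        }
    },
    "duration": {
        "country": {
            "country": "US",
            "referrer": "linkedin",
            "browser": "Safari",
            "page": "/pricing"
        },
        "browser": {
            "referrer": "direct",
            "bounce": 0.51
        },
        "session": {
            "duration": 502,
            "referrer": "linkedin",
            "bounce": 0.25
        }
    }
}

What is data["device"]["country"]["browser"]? "Safari"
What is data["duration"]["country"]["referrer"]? "linkedin"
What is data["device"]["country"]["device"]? "mobile"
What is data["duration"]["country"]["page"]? "/pricing"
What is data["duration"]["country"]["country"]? "US"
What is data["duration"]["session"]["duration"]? 502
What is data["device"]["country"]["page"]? "/blog"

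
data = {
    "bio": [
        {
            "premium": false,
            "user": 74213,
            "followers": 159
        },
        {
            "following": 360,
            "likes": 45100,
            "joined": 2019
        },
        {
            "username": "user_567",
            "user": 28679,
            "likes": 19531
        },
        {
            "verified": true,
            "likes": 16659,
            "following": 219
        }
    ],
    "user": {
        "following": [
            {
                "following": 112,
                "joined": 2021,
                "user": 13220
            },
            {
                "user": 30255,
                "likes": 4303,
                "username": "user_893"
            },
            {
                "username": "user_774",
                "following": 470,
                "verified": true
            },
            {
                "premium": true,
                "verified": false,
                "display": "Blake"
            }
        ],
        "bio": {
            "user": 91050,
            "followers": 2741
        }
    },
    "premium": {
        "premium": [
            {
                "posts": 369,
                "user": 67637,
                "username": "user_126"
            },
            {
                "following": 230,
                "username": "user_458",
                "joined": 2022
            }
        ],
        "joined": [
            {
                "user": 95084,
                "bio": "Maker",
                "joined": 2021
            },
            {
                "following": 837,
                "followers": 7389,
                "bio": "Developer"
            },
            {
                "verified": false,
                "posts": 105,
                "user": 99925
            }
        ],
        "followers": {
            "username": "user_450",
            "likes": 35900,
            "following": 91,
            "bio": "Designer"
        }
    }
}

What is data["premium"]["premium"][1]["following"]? 230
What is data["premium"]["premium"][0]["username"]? "user_126"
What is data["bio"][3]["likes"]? 16659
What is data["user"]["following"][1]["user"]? 30255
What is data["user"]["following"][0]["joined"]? 2021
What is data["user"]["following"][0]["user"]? 13220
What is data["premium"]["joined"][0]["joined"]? 2021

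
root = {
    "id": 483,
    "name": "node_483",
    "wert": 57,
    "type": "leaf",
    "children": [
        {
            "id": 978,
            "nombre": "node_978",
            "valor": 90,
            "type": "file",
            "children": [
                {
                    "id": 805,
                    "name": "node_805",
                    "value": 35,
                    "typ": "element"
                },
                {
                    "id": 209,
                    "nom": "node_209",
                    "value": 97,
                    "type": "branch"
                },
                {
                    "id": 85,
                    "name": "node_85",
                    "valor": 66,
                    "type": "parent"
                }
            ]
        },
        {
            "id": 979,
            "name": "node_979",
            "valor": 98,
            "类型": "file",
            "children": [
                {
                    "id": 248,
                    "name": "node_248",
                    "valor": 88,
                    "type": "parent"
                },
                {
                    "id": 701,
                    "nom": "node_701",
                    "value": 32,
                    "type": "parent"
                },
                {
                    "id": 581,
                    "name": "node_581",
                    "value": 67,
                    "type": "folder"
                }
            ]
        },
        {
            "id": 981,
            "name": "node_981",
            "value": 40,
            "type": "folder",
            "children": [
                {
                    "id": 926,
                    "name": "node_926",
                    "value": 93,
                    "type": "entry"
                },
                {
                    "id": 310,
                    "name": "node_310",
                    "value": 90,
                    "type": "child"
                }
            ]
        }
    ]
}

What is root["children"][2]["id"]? 981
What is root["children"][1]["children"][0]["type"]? "parent"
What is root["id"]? 483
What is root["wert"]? 57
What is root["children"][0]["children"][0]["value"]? 35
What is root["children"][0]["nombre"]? "node_978"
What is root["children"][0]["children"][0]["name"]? "node_805"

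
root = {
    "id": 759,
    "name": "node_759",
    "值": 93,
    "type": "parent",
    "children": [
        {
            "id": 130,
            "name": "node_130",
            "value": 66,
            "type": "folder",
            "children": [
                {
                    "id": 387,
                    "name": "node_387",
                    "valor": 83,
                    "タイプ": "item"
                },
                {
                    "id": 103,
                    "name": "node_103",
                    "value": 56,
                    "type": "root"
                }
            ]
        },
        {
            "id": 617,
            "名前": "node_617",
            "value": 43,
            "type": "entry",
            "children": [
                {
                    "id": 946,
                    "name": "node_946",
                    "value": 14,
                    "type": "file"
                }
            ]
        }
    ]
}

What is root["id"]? 759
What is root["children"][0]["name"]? "node_130"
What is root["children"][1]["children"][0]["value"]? 14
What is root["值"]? 93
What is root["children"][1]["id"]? 617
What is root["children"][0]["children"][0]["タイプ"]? "item"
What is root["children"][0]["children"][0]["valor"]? 83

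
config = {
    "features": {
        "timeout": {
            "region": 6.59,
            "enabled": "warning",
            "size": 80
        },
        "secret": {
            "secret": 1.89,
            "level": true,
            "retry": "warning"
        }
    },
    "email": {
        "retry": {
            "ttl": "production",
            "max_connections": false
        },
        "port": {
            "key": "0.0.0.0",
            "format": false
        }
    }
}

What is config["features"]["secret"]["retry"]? "warning"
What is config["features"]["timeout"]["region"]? 6.59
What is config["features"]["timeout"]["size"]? 80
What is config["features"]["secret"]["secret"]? 1.89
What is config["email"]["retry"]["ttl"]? "production"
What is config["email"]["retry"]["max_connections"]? False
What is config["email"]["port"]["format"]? False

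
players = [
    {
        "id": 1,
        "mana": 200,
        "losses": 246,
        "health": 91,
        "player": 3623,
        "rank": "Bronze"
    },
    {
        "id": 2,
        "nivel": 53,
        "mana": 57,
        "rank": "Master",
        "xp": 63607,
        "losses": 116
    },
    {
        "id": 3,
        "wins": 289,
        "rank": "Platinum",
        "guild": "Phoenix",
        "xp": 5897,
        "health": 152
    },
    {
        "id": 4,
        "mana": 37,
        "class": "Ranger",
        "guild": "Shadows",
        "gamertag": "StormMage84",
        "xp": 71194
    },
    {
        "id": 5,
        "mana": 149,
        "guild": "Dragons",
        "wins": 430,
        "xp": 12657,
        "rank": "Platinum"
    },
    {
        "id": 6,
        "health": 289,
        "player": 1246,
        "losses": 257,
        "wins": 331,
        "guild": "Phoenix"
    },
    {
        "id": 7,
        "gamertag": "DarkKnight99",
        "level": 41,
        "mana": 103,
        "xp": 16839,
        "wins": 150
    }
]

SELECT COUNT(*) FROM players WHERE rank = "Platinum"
2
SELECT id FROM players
[1, 2, 3, 4, 5, 6, 7]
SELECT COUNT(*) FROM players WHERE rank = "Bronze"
1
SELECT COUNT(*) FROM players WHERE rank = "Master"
1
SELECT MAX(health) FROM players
289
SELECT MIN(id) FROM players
1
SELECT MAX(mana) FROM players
200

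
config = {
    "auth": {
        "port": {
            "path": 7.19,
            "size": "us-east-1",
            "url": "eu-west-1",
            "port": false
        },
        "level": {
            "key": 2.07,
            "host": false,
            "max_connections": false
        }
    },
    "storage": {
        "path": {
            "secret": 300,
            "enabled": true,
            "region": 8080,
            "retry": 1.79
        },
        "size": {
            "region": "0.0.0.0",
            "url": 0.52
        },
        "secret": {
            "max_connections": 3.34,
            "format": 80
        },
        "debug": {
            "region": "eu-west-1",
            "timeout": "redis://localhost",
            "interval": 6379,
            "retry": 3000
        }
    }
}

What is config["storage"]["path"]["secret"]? 300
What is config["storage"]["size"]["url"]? 0.52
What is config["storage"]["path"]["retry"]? 1.79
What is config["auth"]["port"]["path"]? 7.19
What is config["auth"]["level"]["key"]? 2.07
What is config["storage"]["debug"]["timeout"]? "redis://localhost"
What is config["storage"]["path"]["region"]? 8080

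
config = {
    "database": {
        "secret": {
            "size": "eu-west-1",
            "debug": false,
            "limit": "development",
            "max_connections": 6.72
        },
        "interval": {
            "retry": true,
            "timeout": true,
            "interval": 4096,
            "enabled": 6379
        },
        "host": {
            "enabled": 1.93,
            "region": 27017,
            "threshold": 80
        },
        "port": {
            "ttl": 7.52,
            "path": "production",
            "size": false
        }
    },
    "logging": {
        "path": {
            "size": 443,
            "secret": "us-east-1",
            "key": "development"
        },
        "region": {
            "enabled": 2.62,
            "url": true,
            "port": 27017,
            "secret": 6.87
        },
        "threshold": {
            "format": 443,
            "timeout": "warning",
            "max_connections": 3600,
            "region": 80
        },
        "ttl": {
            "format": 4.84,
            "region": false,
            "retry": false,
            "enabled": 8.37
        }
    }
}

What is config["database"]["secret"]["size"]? "eu-west-1"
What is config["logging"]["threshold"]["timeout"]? "warning"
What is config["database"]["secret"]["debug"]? False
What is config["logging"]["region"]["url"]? True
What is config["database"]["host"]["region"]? 27017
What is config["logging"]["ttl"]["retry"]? False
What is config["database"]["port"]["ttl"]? 7.52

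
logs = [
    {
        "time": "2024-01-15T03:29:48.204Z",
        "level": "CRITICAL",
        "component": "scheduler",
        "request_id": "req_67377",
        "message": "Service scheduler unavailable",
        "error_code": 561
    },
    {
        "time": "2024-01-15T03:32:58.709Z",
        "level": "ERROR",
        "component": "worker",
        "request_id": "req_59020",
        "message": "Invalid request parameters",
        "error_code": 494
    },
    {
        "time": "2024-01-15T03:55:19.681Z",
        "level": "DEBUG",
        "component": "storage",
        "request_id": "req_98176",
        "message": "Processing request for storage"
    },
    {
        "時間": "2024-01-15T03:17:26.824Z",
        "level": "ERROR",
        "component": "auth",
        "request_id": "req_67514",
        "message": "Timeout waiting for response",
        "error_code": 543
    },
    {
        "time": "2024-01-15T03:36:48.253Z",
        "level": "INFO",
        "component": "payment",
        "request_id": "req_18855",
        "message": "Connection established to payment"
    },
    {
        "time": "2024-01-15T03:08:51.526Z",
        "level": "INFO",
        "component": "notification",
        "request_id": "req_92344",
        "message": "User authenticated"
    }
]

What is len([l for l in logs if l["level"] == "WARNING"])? 0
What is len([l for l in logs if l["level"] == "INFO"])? 2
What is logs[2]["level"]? "DEBUG"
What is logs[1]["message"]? "Invalid request parameters"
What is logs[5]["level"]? "INFO"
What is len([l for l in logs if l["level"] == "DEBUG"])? 1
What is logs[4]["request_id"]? "req_18855"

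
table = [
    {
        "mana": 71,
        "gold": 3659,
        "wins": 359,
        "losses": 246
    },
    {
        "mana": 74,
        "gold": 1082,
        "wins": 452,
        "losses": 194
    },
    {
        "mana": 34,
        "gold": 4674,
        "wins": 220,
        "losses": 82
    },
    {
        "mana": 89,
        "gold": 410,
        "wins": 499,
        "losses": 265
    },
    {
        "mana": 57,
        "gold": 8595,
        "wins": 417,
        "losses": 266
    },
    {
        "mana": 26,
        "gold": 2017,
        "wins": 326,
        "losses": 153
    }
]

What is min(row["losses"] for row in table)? 82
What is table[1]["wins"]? 452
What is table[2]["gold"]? 4674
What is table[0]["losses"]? 246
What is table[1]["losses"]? 194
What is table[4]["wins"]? 417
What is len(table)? 6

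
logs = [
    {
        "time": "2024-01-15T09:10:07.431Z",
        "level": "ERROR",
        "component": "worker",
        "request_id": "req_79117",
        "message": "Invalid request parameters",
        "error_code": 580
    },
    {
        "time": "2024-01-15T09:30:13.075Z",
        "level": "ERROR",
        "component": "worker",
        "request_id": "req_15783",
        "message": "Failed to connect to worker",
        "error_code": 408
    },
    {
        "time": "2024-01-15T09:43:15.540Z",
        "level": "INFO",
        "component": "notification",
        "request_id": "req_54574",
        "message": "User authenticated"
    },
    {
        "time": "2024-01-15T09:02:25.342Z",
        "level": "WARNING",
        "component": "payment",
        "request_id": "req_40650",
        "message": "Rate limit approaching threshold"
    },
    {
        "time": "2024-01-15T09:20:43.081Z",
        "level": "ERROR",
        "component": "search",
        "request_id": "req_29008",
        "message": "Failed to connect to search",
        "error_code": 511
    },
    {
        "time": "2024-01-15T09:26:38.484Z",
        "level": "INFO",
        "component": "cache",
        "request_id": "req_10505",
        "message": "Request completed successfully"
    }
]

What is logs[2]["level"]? "INFO"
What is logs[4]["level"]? "ERROR"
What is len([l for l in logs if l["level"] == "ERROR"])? 3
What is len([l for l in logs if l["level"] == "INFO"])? 2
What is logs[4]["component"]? "search"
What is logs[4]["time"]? "2024-01-15T09:20:43.081Z"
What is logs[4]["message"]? "Failed to connect to search"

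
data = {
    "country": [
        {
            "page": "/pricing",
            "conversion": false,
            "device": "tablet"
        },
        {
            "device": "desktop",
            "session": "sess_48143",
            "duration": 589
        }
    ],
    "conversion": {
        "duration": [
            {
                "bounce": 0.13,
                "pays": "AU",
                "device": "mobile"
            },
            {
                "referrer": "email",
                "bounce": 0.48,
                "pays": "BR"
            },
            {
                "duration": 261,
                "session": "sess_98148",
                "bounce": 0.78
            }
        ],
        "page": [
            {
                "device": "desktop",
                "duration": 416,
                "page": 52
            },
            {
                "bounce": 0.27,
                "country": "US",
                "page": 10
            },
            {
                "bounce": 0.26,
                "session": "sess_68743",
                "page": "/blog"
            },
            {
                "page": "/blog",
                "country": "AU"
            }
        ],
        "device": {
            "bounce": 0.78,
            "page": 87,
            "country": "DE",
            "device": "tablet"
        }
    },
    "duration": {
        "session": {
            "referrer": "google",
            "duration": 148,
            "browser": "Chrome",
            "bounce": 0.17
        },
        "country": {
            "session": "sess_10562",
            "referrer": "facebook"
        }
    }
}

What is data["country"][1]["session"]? "sess_48143"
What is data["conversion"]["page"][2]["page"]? "/blog"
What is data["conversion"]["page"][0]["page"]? 52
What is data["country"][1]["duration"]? 589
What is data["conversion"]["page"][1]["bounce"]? 0.27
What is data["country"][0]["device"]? "tablet"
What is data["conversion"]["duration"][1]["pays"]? "BR"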